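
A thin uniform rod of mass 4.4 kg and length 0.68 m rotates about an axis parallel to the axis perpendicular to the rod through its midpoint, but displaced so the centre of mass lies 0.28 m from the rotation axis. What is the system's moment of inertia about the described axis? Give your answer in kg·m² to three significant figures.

I_cm = (1/12)ML² = (1/12)(4.4)(0.68)² = 0.16955 kg·m²; centre at d = 0.28 m, so I = I_cm + Md² gives I = 0.16955 + (4.4)(0.28)² = 0.51451 kg·m².

0.515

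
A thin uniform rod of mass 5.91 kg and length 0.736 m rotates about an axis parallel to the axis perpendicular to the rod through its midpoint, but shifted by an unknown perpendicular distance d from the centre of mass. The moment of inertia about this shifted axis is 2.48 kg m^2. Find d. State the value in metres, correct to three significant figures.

0.612

About the centre-of-mass axis, I_cm = (1/12)ML² = (1/12)(5.91)(0.736)² = 0.26679 kg m^2.
Parallel axis theorem: I = I_cm + Md², so Md² = 2.48 − 0.26679 = 2.2132 kg m^2.
d = √(2.2132 / 5.91) = 0.61195 m.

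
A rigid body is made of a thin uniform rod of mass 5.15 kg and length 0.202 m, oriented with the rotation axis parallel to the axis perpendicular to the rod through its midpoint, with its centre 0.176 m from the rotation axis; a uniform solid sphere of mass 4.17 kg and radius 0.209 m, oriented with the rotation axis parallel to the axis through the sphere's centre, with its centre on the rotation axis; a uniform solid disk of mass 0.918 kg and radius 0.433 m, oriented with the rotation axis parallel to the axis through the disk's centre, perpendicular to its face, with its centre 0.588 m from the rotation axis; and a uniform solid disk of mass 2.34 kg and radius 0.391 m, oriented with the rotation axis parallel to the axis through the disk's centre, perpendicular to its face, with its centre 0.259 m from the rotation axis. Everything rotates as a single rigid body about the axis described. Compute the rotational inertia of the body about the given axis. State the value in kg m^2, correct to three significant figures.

Thin rod: I_cm = (1/12)ML² = (1/12)(5.15)(0.202)² = 0.017512 kg m^2; centre at d = 0.176 m, so I = I_cm + Md² gives I = 0.017512 + (5.15)(0.176)² = 0.17704 kg m^2.
Solid sphere: I_cm = (2/5)MR² = (2/5)(4.17)(0.209)² = 0.07286 kg m^2; axis through the centre, so I = 0.07286 kg m^2.
Solid disk: I_cm = (1/2)MR² = (1/2)(0.918)(0.433)² = 0.086057 kg m^2; centre at d = 0.588 m, so I = I_cm + Md² gives I = 0.086057 + (0.918)(0.588)² = 0.40345 kg m^2.
Solid disk: I_cm = (1/2)MR² = (1/2)(2.34)(0.391)² = 0.17887 kg m^2; centre at d = 0.259 m, so I = I_cm + Md² gives I = 0.17887 + (2.34)(0.259)² = 0.33584 kg m^2.
Total I = 0.17704 + 0.07286 + 0.40345 + 0.33584 = 0.98919 kg m^2.

0.989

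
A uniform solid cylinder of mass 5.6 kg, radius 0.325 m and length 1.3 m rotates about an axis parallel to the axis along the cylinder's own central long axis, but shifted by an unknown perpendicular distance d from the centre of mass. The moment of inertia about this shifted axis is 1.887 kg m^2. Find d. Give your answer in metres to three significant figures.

About the centre-of-mass axis, I_cm = (1/2)MR² = (1/2)(5.6)(0.325)² = 0.29575 kg m^2.
Parallel axis theorem: I = I_cm + Md², so Md² = 1.887 − 0.29575 = 1.5913 kg m^2.
d = √(1.5913 / 5.6) = 0.53306 m.

0.533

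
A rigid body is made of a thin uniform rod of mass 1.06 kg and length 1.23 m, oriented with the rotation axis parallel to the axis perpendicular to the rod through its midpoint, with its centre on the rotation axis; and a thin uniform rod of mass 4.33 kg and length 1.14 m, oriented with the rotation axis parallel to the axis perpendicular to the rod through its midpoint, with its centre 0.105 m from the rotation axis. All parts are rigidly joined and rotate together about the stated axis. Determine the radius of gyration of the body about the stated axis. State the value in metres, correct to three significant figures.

Thin rod: I_cm = (1/12)ML² = (1/12)(1.06)(1.23)² = 0.13364 kg·m²; axis through the centre, so I = 0.13364 kg·m².
Thin rod: I_cm = (1/12)ML² = (1/12)(4.33)(1.14)² = 0.46894 kg·m²; centre at d = 0.105 m, so I = I_cm + Md² gives I = 0.46894 + (4.33)(0.105)² = 0.51668 kg·m².
Total I = 0.65032 kg·m²; total mass M = 5.39 kg.
k = √(I/M) = √(0.65032/5.39) = 0.34735 m.

0.347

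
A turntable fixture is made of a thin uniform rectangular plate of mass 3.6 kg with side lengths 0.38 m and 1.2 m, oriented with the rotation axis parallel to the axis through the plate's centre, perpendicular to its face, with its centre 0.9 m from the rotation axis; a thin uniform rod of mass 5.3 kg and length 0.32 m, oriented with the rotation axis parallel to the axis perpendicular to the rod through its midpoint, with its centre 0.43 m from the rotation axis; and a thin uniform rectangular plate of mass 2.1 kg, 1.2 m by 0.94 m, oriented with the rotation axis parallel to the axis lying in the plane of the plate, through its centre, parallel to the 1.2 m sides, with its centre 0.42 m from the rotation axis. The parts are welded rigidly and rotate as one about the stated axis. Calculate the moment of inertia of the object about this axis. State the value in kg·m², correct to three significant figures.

Rectangular plate: I_cm = (1/12)M(a²+b²) = (1/12)(3.6)[(0.38)² + (1.2)²] = 0.47532 kg·m²; centre at d = 0.9 m, so the parallel axis theorem gives I = 0.47532 + (3.6)(0.9)² = 3.3913 kg·m².
Thin rod: I_cm = (1/12)ML² = (1/12)(5.3)(0.32)² = 0.045227 kg·m²; centre at d = 0.43 m, so the parallel axis theorem gives I = 0.045227 + (5.3)(0.43)² = 1.0252 kg·m².
Rectangular plate: I_cm = (1/12)Mb² = (1/12)(2.1)(0.94)² = 0.15463 kg·m²; centre at d = 0.42 m, so the parallel axis theorem gives I = 0.15463 + (2.1)(0.42)² = 0.52507 kg·m².
Total I = 3.3913 + 1.0252 + 0.52507 = 4.9416 kg·m².

4.94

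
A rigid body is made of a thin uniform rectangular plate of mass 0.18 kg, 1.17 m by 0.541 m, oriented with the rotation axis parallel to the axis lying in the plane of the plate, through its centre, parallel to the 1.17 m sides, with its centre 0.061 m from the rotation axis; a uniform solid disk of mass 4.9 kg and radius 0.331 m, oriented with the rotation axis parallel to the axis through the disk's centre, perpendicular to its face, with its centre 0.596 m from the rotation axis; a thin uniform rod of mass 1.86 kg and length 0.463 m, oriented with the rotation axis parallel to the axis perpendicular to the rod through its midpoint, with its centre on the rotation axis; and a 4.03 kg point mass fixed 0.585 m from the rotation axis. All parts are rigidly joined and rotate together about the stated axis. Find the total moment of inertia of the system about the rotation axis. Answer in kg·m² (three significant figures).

3.43

Rectangular plate: I_cm = (1/12)Mb² = (1/12)(0.18)(0.541)² = 0.0043902 kg·m²; centre at d = 0.061 m, so I = I_cm + Md² gives I = 0.0043902 + (0.18)(0.061)² = 0.00506 kg·m².
Solid disk: I_cm = (1/2)MR² = (1/2)(4.9)(0.331)² = 0.26842 kg·m²; centre at d = 0.596 m, so I = I_cm + Md² gives I = 0.26842 + (4.9)(0.596)² = 2.009 kg·m².
Thin rod: I_cm = (1/12)ML² = (1/12)(1.86)(0.463)² = 0.033227 kg·m²; axis through the centre, so I = 0.033227 kg·m².
Point mass: I_cm = 0; centre at d = 0.585 m, so I = I_cm + Md² gives I = 0 + (4.03)(0.585)² = 1.3792 kg·m².
Total I = 0.00506 + 2.009 + 0.033227 + 1.3792 = 3.4264 kg·m².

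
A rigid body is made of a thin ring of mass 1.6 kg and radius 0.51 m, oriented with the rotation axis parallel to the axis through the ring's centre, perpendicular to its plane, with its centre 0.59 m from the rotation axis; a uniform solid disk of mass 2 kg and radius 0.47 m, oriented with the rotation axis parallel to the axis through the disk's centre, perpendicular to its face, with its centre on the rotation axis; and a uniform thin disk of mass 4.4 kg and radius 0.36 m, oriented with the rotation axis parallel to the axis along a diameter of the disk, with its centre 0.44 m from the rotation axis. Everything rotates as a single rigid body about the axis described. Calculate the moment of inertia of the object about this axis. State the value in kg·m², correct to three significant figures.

2.19

Thin ring: I_cm = MR² = (1.6)(0.51)² = 0.41616 kg·m²; centre at d = 0.59 m, so I = I_cm + Md² gives I = 0.41616 + (1.6)(0.59)² = 0.97312 kg·m².
Solid disk: I_cm = (1/2)MR² = (1/2)(2)(0.47)² = 0.2209 kg·m²; axis through the centre, so I = 0.2209 kg·m².
Thin disk: I_cm = (1/4)MR² = (1/4)(4.4)(0.36)² = 0.14256 kg·m²; centre at d = 0.44 m, so I = I_cm + Md² gives I = 0.14256 + (4.4)(0.44)² = 0.9944 kg·m².
Total I = 0.97312 + 0.2209 + 0.9944 = 2.1884 kg·m².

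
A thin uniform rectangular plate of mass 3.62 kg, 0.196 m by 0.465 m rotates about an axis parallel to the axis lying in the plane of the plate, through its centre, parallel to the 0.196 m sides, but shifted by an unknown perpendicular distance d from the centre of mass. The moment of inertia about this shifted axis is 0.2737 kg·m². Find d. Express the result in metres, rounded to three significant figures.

About the centre-of-mass axis, I_cm = (1/12)Mb² = (1/12)(3.62)(0.465)² = 0.065228 kg·m².
Parallel axis theorem: I = I_cm + Md², so Md² = 0.2737 − 0.065228 = 0.20847 kg·m².
d = √(0.20847 / 3.62) = 0.23998 m.

0.240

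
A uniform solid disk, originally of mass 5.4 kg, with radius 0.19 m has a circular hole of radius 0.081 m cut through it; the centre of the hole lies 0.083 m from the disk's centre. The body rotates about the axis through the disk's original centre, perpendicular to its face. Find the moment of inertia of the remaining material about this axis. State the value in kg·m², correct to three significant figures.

Unpierced body about its centre: I₀ = (1/2)MR² = (1/2)(5.4)(0.19)² = 0.09747 kg·m².
The removed disk has mass m = M·(r/R)² = (5.4)(0.081/0.19)² = 0.98142 kg (same uniform areal density).
Its moment of inertia about the rotation axis (parallel-axis theorem): I_hole = (1/2)mr² + md² = (1/2)(0.98142)(0.081)² + (0.98142)(0.083)² = 0.0099806 kg·m².
Treating the hole as negative mass, I = I₀ − I_hole = 0.09747 − 0.0099806 = 0.087489 kg·m².

0.0875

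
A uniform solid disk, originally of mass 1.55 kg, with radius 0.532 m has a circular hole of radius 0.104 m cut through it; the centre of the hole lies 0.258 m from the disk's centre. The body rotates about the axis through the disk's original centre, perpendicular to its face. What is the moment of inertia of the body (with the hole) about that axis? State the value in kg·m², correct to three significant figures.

0.215

Unpierced body about its centre: I₀ = (1/2)MR² = (1/2)(1.55)(0.532)² = 0.21934 kg·m².
The removed disk has mass m = M·(r/R)² = (1.55)(0.104/0.532)² = 0.059235 kg (same uniform areal density).
Its moment of inertia about the rotation axis (parallel-axis theorem): I_hole = (1/2)mr² + md² = (1/2)(0.059235)(0.104)² + (0.059235)(0.258)² = 0.0042632 kg·m².
Treating the hole as negative mass, I = I₀ − I_hole = 0.21934 − 0.0042632 = 0.21508 kg·m².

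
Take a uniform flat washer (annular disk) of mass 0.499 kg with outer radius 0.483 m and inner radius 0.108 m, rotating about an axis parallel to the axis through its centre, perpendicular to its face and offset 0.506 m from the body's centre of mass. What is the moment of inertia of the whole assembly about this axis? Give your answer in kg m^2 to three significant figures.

0.189

I_cm = (1/2)M(R²+r²) = (1/2)(0.499)[(0.483)² + (0.108)²] = 0.061116 kg m^2; centre at d = 0.506 m, so I = I_cm + Md² gives I = 0.061116 + (0.499)(0.506)² = 0.18888 kg m^2.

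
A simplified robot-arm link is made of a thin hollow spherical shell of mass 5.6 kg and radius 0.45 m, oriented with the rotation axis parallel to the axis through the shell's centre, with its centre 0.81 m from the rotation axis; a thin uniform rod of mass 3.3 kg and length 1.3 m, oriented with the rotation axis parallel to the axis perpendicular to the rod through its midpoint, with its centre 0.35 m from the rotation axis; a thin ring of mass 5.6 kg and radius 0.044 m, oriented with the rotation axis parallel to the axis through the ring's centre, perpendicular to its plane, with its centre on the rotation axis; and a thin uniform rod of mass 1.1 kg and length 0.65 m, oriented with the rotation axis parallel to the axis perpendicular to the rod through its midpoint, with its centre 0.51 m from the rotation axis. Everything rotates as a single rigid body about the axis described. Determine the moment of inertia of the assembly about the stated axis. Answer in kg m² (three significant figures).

Spherical shell: I_cm = (2/3)MR² = (2/3)(5.6)(0.45)² = 0.756 kg m²; centre at d = 0.81 m, so the parallel axis theorem gives I = 0.756 + (5.6)(0.81)² = 4.4302 kg m².
Thin rod: I_cm = (1/12)ML² = (1/12)(3.3)(1.3)² = 0.46475 kg m²; centre at d = 0.35 m, so the parallel axis theorem gives I = 0.46475 + (3.3)(0.35)² = 0.869 kg m².
Thin ring: I_cm = MR² = (5.6)(0.044)² = 0.010842 kg m²; axis through the centre, so I = 0.010842 kg m².
Thin rod: I_cm = (1/12)ML² = (1/12)(1.1)(0.65)² = 0.038729 kg m²; centre at d = 0.51 m, so the parallel axis theorem gives I = 0.038729 + (1.1)(0.51)² = 0.32484 kg m².
Total I = 4.4302 + 0.869 + 0.010842 + 0.32484 = 5.6348 kg m².

5.63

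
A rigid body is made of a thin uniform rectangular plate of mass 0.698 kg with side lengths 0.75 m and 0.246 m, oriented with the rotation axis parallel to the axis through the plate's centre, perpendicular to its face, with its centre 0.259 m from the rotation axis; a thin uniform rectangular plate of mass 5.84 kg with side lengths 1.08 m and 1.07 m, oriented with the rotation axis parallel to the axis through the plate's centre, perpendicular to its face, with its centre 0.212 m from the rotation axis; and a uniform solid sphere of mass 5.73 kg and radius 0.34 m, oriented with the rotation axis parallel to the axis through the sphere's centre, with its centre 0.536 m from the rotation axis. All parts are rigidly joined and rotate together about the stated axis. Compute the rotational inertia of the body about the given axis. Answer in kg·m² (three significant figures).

Rectangular plate: I_cm = (1/12)M(a²+b²) = (1/12)(0.698)[(0.75)² + (0.246)²] = 0.036239 kg·m²; centre at d = 0.259 m, so I = I_cm + Md² gives I = 0.036239 + (0.698)(0.259)² = 0.083061 kg·m².
Rectangular plate: I_cm = (1/12)M(a²+b²) = (1/12)(5.84)[(1.08)² + (1.07)²] = 1.1248 kg·m²; centre at d = 0.212 m, so I = I_cm + Md² gives I = 1.1248 + (5.84)(0.212)² = 1.3873 kg·m².
Solid sphere: I_cm = (2/5)MR² = (2/5)(5.73)(0.34)² = 0.26496 kg·m²; centre at d = 0.536 m, so I = I_cm + Md² gives I = 0.26496 + (5.73)(0.536)² = 1.9112 kg·m².
Total I = 0.083061 + 1.3873 + 1.9112 = 3.3815 kg·m².

3.38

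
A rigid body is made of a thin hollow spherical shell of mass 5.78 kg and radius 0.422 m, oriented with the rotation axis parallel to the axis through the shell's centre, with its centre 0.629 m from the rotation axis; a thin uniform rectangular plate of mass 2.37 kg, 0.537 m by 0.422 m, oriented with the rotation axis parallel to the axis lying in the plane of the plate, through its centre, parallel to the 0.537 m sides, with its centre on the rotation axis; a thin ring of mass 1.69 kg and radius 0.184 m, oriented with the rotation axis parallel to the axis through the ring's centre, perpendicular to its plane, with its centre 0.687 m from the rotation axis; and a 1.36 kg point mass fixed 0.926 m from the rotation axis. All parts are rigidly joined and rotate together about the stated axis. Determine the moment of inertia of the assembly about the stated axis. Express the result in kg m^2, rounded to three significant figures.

Spherical shell: I_cm = (2/3)MR² = (2/3)(5.78)(0.422)² = 0.68622 kg m^2; centre at d = 0.629 m, so the parallel axis theorem gives I = 0.68622 + (5.78)(0.629)² = 2.973 kg m^2.
Rectangular plate: I_cm = (1/12)Mb² = (1/12)(2.37)(0.422)² = 0.035172 kg m^2; axis through the centre, so I = 0.035172 kg m^2.
Thin ring: I_cm = MR² = (1.69)(0.184)² = 0.057217 kg m^2; centre at d = 0.687 m, so the parallel axis theorem gives I = 0.057217 + (1.69)(0.687)² = 0.85484 kg m^2.
Point mass: I_cm = 0; centre at d = 0.926 m, so the parallel axis theorem gives I = 0 + (1.36)(0.926)² = 1.1662 kg m^2.
Total I = 2.973 + 0.035172 + 0.85484 + 1.1662 = 5.0292 kg m^2.

5.03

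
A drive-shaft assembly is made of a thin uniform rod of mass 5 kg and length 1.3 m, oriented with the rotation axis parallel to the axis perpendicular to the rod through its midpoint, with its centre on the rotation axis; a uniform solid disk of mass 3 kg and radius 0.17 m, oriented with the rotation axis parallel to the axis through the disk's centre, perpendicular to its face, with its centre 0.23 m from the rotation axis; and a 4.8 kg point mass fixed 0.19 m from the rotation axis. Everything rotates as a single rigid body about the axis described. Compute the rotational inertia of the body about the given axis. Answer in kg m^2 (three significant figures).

1.08

Thin rod: I_cm = (1/12)ML² = (1/12)(5)(1.3)² = 0.70417 kg m^2; axis through the centre, so I = 0.70417 kg m^2.
Solid disk: I_cm = (1/2)MR² = (1/2)(3)(0.17)² = 0.04335 kg m^2; centre at d = 0.23 m, so the parallel axis theorem gives I = 0.04335 + (3)(0.23)² = 0.20205 kg m^2.
Point mass: I_cm = 0; centre at d = 0.19 m, so the parallel axis theorem gives I = 0 + (4.8)(0.19)² = 0.17328 kg m^2.
Total I = 0.70417 + 0.20205 + 0.17328 = 1.0795 kg m^2.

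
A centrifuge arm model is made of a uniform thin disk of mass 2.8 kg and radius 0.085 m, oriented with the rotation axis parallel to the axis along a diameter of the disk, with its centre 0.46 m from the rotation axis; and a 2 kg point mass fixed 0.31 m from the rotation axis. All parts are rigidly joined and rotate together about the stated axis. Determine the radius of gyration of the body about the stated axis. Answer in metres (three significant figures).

Thin disk: I_cm = (1/4)MR² = (1/4)(2.8)(0.085)² = 0.0050575 kg m^2; centre at d = 0.46 m, so I = I_cm + Md² gives I = 0.0050575 + (2.8)(0.46)² = 0.59754 kg m^2.
Point mass: I_cm = 0; centre at d = 0.31 m, so I = I_cm + Md² gives I = 0 + (2)(0.31)² = 0.1922 kg m^2.
Total I = 0.78974 kg m^2; total mass M = 4.8 kg.
k = √(I/M) = √(0.78974/4.8) = 0.40562 m.

0.406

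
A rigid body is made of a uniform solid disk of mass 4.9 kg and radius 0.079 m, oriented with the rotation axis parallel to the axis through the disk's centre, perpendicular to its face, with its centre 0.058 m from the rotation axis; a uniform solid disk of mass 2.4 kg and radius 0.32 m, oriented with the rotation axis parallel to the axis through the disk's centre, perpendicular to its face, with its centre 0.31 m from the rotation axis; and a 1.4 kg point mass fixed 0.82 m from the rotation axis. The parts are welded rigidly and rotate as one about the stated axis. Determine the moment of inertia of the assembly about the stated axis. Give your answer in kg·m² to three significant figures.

Solid disk: I_cm = (1/2)MR² = (1/2)(4.9)(0.079)² = 0.01529 kg·m²; centre at d = 0.058 m, so the parallel axis theorem gives I = 0.01529 + (4.9)(0.058)² = 0.031774 kg·m².
Solid disk: I_cm = (1/2)MR² = (1/2)(2.4)(0.32)² = 0.12288 kg·m²; centre at d = 0.31 m, so the parallel axis theorem gives I = 0.12288 + (2.4)(0.31)² = 0.35352 kg·m².
Point mass: I_cm = 0; centre at d = 0.82 m, so the parallel axis theorem gives I = 0 + (1.4)(0.82)² = 0.94136 kg·m².
Total I = 0.031774 + 0.35352 + 0.94136 = 1.3267 kg·m².

1.33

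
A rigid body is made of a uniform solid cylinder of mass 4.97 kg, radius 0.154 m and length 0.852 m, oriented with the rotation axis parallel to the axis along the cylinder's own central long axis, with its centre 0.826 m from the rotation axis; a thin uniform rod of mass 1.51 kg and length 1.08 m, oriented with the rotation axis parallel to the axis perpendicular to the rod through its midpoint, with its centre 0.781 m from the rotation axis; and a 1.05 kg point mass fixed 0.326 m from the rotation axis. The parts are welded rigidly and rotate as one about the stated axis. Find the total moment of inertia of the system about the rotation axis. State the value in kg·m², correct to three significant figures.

Solid cylinder: I_cm = (1/2)MR² = (1/2)(4.97)(0.154)² = 0.058934 kg·m²; centre at d = 0.826 m, so I = I_cm + Md² gives I = 0.058934 + (4.97)(0.826)² = 3.4498 kg·m².
Thin rod: I_cm = (1/12)ML² = (1/12)(1.51)(1.08)² = 0.14677 kg·m²; centre at d = 0.781 m, so I = I_cm + Md² gives I = 0.14677 + (1.51)(0.781)² = 1.0678 kg·m².
Point mass: I_cm = 0; centre at d = 0.326 m, so I = I_cm + Md² gives I = 0 + (1.05)(0.326)² = 0.11159 kg·m².
Total I = 3.4498 + 1.0678 + 0.11159 = 4.6292 kg·m².

4.63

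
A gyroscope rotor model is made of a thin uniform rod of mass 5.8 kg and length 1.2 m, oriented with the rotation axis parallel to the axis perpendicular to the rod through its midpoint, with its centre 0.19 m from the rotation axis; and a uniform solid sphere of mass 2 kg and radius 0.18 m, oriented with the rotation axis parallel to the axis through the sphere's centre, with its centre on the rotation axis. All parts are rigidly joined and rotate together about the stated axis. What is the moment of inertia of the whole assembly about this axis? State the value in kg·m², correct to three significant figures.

Thin rod: I_cm = (1/12)ML² = (1/12)(5.8)(1.2)² = 0.696 kg·m²; centre at d = 0.19 m, so I = I_cm + Md² gives I = 0.696 + (5.8)(0.19)² = 0.90538 kg·m².
Solid sphere: I_cm = (2/5)MR² = (2/5)(2)(0.18)² = 0.02592 kg·m²; axis through the centre, so I = 0.02592 kg·m².
Total I = 0.90538 + 0.02592 = 0.9313 kg·m².

0.931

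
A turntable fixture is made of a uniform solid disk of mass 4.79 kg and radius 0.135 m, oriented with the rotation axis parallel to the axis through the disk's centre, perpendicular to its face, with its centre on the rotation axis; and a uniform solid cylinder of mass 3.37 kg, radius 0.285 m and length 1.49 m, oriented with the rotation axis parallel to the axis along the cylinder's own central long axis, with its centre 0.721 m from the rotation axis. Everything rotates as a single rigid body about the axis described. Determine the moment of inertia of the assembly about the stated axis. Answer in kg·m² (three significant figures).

Solid disk: I_cm = (1/2)MR² = (1/2)(4.79)(0.135)² = 0.043649 kg·m²; axis through the centre, so I = 0.043649 kg·m².
Solid cylinder: I_cm = (1/2)MR² = (1/2)(3.37)(0.285)² = 0.13686 kg·m²; centre at d = 0.721 m, so the parallel axis theorem gives I = 0.13686 + (3.37)(0.721)² = 1.8887 kg·m².
Total I = 0.043649 + 1.8887 = 1.9324 kg·m².

1.93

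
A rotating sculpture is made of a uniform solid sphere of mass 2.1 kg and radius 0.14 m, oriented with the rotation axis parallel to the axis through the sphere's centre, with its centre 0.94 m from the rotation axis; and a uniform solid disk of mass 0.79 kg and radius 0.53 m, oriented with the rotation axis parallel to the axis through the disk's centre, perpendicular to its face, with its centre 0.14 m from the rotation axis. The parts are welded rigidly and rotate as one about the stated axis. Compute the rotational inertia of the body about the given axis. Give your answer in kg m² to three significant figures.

Solid sphere: I_cm = (2/5)MR² = (2/5)(2.1)(0.14)² = 0.016464 kg m²; centre at d = 0.94 m, so the parallel axis theorem gives I = 0.016464 + (2.1)(0.94)² = 1.872 kg m².
Solid disk: I_cm = (1/2)MR² = (1/2)(0.79)(0.53)² = 0.11096 kg m²; centre at d = 0.14 m, so the parallel axis theorem gives I = 0.11096 + (0.79)(0.14)² = 0.12644 kg m².
Total I = 1.872 + 0.12644 = 1.9985 kg m².

2.00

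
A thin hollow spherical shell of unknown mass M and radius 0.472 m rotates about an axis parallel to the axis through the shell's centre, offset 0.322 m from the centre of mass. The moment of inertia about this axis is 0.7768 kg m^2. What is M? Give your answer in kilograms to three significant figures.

3.08

I = I_cm + Md² = (2/3)MR² + Md² = M·[0.666667·(0.472)² + (0.322)²] = M·0.25221.
So M = 0.7768 / 0.25221 = 3.08 kg.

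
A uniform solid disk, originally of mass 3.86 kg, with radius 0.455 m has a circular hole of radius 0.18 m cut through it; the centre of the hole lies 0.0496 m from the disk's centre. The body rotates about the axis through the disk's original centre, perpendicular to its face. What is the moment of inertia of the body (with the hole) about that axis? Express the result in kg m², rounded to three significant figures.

Unpierced body about its centre: I₀ = (1/2)MR² = (1/2)(3.86)(0.455)² = 0.39956 kg m².
The removed disk has mass m = M·(r/R)² = (3.86)(0.18/0.455)² = 0.6041 kg (same uniform areal density).
Its moment of inertia about the rotation axis (parallel-axis theorem): I_hole = (1/2)mr² + md² = (1/2)(0.6041)(0.18)² + (0.6041)(0.0496)² = 0.011273 kg m².
Treating the hole as negative mass, I = I₀ − I_hole = 0.39956 − 0.011273 = 0.38829 kg m².

0.388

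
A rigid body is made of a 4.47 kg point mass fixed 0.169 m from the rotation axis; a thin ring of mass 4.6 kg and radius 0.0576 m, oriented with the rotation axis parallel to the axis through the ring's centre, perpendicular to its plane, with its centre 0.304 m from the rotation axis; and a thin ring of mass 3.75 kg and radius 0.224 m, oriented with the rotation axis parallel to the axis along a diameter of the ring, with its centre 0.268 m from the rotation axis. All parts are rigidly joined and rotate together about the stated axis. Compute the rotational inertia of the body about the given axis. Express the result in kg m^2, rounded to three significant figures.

Point mass: I_cm = 0; centre at d = 0.169 m, so I = I_cm + Md² gives I = 0 + (4.47)(0.169)² = 0.12767 kg m^2.
Thin ring: I_cm = MR² = (4.6)(0.0576)² = 0.015262 kg m^2; centre at d = 0.304 m, so I = I_cm + Md² gives I = 0.015262 + (4.6)(0.304)² = 0.44038 kg m^2.
Thin ring: I_cm = (1/2)MR² = (1/2)(3.75)(0.224)² = 0.09408 kg m^2; centre at d = 0.268 m, so I = I_cm + Md² gives I = 0.09408 + (3.75)(0.268)² = 0.36342 kg m^2.
Total I = 0.12767 + 0.44038 + 0.36342 = 0.93146 kg m^2.

0.931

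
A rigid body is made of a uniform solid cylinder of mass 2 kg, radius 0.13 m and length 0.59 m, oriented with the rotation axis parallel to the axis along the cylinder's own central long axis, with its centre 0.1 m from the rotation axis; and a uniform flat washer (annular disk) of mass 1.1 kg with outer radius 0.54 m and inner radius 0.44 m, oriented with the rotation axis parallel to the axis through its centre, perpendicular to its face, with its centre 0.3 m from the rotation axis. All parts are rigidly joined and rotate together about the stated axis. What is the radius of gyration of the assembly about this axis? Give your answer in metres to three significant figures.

0.360

Solid cylinder: I_cm = (1/2)MR² = (1/2)(2)(0.13)² = 0.0169 kg m²; centre at d = 0.1 m, so the parallel axis theorem gives I = 0.0169 + (2)(0.1)² = 0.0369 kg m².
Annular disk: I_cm = (1/2)M(R²+r²) = (1/2)(1.1)[(0.54)² + (0.44)²] = 0.26686 kg m²; centre at d = 0.3 m, so the parallel axis theorem gives I = 0.26686 + (1.1)(0.3)² = 0.36586 kg m².
Total I = 0.40276 kg m²; total mass M = 3.1 kg.
k = √(I/M) = √(0.40276/3.1) = 0.36045 m.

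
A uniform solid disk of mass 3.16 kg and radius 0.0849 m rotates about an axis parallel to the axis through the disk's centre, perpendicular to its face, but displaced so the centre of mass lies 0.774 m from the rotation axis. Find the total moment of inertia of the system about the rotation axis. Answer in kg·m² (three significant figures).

I_cm = (1/2)MR² = (1/2)(3.16)(0.0849)² = 0.011389 kg·m²; centre at d = 0.774 m, so I = I_cm + Md² gives I = 0.011389 + (3.16)(0.774)² = 1.9045 kg·m².

1.90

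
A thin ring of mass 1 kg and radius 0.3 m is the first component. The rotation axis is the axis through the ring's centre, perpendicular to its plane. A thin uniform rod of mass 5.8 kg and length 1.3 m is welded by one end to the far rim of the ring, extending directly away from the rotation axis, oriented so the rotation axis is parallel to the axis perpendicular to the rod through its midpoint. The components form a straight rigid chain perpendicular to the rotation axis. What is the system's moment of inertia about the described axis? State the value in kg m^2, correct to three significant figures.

Thin ring: I_cm = MR² = (1)(0.3)² = 0.09 kg m^2; axis through the centre, so I = 0.09 kg m^2.
Thin rod: I_cm = (1/12)ML² = (1/12)(5.8)(1.3)² = 0.81683 kg m^2; centre at d = 0.3 + 0.65 = 0.95 m, so the parallel axis theorem gives I = 0.81683 + (5.8)(0.95)² = 6.0513 kg m^2.
Total I = 0.09 + 6.0513 = 6.1413 kg m^2.

6.14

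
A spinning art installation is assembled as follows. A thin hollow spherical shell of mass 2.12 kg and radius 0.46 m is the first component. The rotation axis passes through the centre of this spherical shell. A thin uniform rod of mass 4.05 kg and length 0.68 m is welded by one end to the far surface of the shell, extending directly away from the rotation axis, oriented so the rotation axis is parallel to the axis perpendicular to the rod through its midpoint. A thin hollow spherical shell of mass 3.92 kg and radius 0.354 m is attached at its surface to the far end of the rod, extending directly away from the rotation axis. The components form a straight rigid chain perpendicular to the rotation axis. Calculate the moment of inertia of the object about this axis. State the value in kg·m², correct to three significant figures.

12.1

Spherical shell: I_cm = (2/3)MR² = (2/3)(2.12)(0.46)² = 0.29906 kg·m²; axis through the centre, so I = 0.29906 kg·m².
Thin rod: I_cm = (1/12)ML² = (1/12)(4.05)(0.68)² = 0.15606 kg·m²; centre at d = 0.46 + 0.34 = 0.8 m, so I = I_cm + Md² gives I = 0.15606 + (4.05)(0.8)² = 2.7481 kg·m².
Spherical shell: I_cm = (2/3)MR² = (2/3)(3.92)(0.354)² = 0.32749 kg·m²; centre at d = 0.46 + 0.34 + 0.34 + 0.354 = 1.494 m, so I = I_cm + Md² gives I = 0.32749 + (3.92)(1.494)² = 9.0771 kg·m².
Total I = 0.29906 + 2.7481 + 9.0771 = 12.124 kg·m².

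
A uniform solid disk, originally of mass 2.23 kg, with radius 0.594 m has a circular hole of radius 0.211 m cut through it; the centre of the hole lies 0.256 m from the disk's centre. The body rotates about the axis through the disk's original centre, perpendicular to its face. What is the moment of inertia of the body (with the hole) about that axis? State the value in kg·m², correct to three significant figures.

Unpierced body about its centre: I₀ = (1/2)MR² = (1/2)(2.23)(0.594)² = 0.39341 kg·m².
The removed disk has mass m = M·(r/R)² = (2.23)(0.211/0.594)² = 0.28138 kg (same uniform areal density).
Its moment of inertia about the rotation axis (parallel-axis theorem): I_hole = (1/2)mr² + md² = (1/2)(0.28138)(0.211)² + (0.28138)(0.256)² = 0.024704 kg·m².
Treating the hole as negative mass, I = I₀ − I_hole = 0.39341 − 0.024704 = 0.36871 kg·m².

0.369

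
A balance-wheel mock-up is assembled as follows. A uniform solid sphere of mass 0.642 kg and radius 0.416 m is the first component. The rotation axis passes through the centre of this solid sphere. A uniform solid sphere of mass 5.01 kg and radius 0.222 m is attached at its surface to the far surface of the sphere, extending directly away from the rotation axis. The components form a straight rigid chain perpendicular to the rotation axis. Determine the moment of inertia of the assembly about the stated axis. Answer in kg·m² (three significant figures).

Solid sphere: I_cm = (2/5)MR² = (2/5)(0.642)(0.416)² = 0.044441 kg·m²; axis through the centre, so I = 0.044441 kg·m².
Solid sphere: I_cm = (2/5)MR² = (2/5)(5.01)(0.222)² = 0.098765 kg·m²; centre at d = 0.416 + 0.222 = 0.638 m, so I = I_cm + Md² gives I = 0.098765 + (5.01)(0.638)² = 2.1381 kg·m².
Total I = 0.044441 + 2.1381 = 2.1825 kg·m².

2.18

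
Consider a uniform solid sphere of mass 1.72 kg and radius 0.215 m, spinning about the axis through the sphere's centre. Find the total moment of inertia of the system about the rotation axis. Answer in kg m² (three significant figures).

0.0318

I_cm = (2/5)MR² = (2/5)(1.72)(0.215)² = 0.031803 kg m²; axis through the centre, so I = 0.031803 kg m².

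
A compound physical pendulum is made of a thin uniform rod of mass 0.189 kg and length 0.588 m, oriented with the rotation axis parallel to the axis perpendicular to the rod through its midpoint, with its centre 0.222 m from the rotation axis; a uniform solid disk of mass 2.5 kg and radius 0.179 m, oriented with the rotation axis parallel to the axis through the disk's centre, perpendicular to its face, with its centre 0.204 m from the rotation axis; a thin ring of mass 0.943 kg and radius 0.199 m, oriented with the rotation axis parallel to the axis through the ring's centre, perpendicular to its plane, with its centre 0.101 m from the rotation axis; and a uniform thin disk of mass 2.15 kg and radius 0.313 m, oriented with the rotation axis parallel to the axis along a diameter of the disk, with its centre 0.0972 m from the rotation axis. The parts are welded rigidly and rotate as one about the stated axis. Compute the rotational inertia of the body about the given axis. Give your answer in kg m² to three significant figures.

0.279

Thin rod: I_cm = (1/12)ML² = (1/12)(0.189)(0.588)² = 0.0054455 kg m²; centre at d = 0.222 m, so I = I_cm + Md² gives I = 0.0054455 + (0.189)(0.222)² = 0.01476 kg m².
Solid disk: I_cm = (1/2)MR² = (1/2)(2.5)(0.179)² = 0.040051 kg m²; centre at d = 0.204 m, so I = I_cm + Md² gives I = 0.040051 + (2.5)(0.204)² = 0.14409 kg m².
Thin ring: I_cm = MR² = (0.943)(0.199)² = 0.037344 kg m²; centre at d = 0.101 m, so I = I_cm + Md² gives I = 0.037344 + (0.943)(0.101)² = 0.046963 kg m².
Thin disk: I_cm = (1/4)MR² = (1/4)(2.15)(0.313)² = 0.052658 kg m²; centre at d = 0.0972 m, so I = I_cm + Md² gives I = 0.052658 + (2.15)(0.0972)² = 0.072971 kg m².
Total I = 0.01476 + 0.14409 + 0.046963 + 0.072971 = 0.27879 kg m².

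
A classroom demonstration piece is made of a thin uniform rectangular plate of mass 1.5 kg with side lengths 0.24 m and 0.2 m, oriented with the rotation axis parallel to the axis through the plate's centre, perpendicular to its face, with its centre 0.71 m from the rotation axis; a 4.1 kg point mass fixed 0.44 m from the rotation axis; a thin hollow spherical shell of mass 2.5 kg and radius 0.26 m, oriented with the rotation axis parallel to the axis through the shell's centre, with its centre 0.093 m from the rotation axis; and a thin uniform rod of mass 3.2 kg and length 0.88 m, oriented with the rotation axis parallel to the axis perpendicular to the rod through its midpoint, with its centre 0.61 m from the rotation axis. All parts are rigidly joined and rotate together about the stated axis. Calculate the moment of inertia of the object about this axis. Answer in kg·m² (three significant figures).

3.09

Rectangular plate: I_cm = (1/12)M(a²+b²) = (1/12)(1.5)[(0.24)² + (0.2)²] = 0.0122 kg·m²; centre at d = 0.71 m, so the parallel axis theorem gives I = 0.0122 + (1.5)(0.71)² = 0.76835 kg·m².
Point mass: I_cm = 0; centre at d = 0.44 m, so the parallel axis theorem gives I = 0 + (4.1)(0.44)² = 0.79376 kg·m².
Spherical shell: I_cm = (2/3)MR² = (2/3)(2.5)(0.26)² = 0.11267 kg·m²; centre at d = 0.093 m, so the parallel axis theorem gives I = 0.11267 + (2.5)(0.093)² = 0.13429 kg·m².
Thin rod: I_cm = (1/12)ML² = (1/12)(3.2)(0.88)² = 0.20651 kg·m²; centre at d = 0.61 m, so the parallel axis theorem gives I = 0.20651 + (3.2)(0.61)² = 1.3972 kg·m².
Total I = 0.76835 + 0.79376 + 0.13429 + 1.3972 = 3.0936 kg·m².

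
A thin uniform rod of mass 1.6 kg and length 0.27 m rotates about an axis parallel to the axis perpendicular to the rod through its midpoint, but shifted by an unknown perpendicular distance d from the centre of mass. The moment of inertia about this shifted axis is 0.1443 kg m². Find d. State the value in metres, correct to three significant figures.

About the centre-of-mass axis, I_cm = (1/12)ML² = (1/12)(1.6)(0.27)² = 0.00972 kg m².
Parallel axis theorem: I = I_cm + Md², so Md² = 0.1443 − 0.00972 = 0.13458 kg m².
d = √(0.13458 / 1.6) = 0.29002 m.

0.290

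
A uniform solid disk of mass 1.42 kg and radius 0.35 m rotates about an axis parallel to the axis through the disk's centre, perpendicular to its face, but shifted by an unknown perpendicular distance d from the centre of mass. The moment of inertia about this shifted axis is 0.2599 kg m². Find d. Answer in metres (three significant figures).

About the centre-of-mass axis, I_cm = (1/2)MR² = (1/2)(1.42)(0.35)² = 0.086975 kg m².
Parallel axis theorem: I = I_cm + Md², so Md² = 0.2599 − 0.086975 = 0.17293 kg m².
d = √(0.17293 / 1.42) = 0.34897 m.

0.349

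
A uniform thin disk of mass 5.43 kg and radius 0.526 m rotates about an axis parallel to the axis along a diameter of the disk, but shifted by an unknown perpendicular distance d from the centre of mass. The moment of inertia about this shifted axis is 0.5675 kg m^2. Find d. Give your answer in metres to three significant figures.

0.188

About the centre-of-mass axis, I_cm = (1/4)MR² = (1/4)(5.43)(0.526)² = 0.37559 kg m^2.
Parallel axis theorem: I = I_cm + Md², so Md² = 0.5675 − 0.37559 = 0.19191 kg m^2.
d = √(0.19191 / 5.43) = 0.188 m.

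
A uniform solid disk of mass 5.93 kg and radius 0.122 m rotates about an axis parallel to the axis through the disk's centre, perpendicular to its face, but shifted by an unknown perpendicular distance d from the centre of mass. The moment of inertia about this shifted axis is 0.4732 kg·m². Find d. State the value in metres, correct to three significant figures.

0.269

About the centre-of-mass axis, I_cm = (1/2)MR² = (1/2)(5.93)(0.122)² = 0.044131 kg·m².
Parallel axis theorem: I = I_cm + Md², so Md² = 0.4732 − 0.044131 = 0.42907 kg·m².
d = √(0.42907 / 5.93) = 0.26899 m.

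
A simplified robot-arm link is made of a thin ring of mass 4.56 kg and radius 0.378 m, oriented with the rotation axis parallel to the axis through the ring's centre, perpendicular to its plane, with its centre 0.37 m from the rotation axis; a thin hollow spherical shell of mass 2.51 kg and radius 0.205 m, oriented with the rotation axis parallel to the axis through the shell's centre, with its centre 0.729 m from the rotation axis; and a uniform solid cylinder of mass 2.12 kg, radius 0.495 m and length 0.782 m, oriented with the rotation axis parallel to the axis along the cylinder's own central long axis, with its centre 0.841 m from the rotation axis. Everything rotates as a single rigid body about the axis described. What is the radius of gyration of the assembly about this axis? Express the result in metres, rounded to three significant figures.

Thin ring: I_cm = MR² = (4.56)(0.378)² = 0.65155 kg m^2; centre at d = 0.37 m, so the parallel axis theorem gives I = 0.65155 + (4.56)(0.37)² = 1.2758 kg m^2.
Spherical shell: I_cm = (2/3)MR² = (2/3)(2.51)(0.205)² = 0.070322 kg m^2; centre at d = 0.729 m, so the parallel axis theorem gives I = 0.070322 + (2.51)(0.729)² = 1.4042 kg m^2.
Solid cylinder: I_cm = (1/2)MR² = (1/2)(2.12)(0.495)² = 0.25973 kg m^2; centre at d = 0.841 m, so the parallel axis theorem gives I = 0.25973 + (2.12)(0.841)² = 1.7592 kg m^2.
Total I = 4.4392 kg m^2; total mass M = 9.19 kg.
k = √(I/M) = √(4.4392/9.19) = 0.69502 m.

0.695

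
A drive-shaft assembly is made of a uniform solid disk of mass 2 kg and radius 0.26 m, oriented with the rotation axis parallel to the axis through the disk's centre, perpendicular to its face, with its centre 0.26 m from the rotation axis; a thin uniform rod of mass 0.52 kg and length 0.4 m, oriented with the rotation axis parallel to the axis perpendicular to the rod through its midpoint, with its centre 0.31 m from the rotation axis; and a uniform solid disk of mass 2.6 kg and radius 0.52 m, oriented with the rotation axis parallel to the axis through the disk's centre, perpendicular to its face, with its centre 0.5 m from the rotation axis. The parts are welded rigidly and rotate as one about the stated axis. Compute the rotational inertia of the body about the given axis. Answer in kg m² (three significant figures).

1.26

Solid disk: I_cm = (1/2)MR² = (1/2)(2)(0.26)² = 0.0676 kg m²; centre at d = 0.26 m, so the parallel axis theorem gives I = 0.0676 + (2)(0.26)² = 0.2028 kg m².
Thin rod: I_cm = (1/12)ML² = (1/12)(0.52)(0.4)² = 0.0069333 kg m²; centre at d = 0.31 m, so the parallel axis theorem gives I = 0.0069333 + (0.52)(0.31)² = 0.056905 kg m².
Solid disk: I_cm = (1/2)MR² = (1/2)(2.6)(0.52)² = 0.35152 kg m²; centre at d = 0.5 m, so the parallel axis theorem gives I = 0.35152 + (2.6)(0.5)² = 1.0015 kg m².
Total I = 0.2028 + 0.056905 + 1.0015 = 1.2612 kg m².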